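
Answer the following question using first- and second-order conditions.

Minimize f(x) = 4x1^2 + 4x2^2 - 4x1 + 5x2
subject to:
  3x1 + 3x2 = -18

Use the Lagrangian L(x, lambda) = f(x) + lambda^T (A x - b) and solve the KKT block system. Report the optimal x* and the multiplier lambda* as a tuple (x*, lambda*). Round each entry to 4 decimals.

Form the Lagrangian:
  L(x, lambda) = (1/2) x^T Q x + c^T x + lambda^T (A x - b)
Stationarity (grad_x L = 0): Q x + c + A^T lambda = 0.
Primal feasibility: A x = b.

This gives the KKT block system:
  [ Q   A^T ] [ x     ]   [-c ]
  [ A    0  ] [ lambda ] = [ b ]

Solving the linear system:
  x*      = (-2.4375, -3.5625)
  lambda* = (7.8333)
  f(x*)   = 66.4688

x* = (-2.4375, -3.5625), lambda* = (7.8333)


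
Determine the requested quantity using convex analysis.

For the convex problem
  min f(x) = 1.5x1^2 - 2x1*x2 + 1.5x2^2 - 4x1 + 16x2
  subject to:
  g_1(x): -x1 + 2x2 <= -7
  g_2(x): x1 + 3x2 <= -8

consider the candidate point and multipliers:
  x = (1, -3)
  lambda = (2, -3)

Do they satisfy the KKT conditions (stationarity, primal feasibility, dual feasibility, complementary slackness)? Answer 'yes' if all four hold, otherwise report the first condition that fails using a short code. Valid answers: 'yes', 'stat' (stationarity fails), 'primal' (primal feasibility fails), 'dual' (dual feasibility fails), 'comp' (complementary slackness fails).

Gradient of f: grad f(x) = Q x + c = (5, 5)
Constraint values g_i(x) = a_i^T x - b_i:
  g_1((1, -3)) = 0
  g_2((1, -3)) = 0
Stationarity residual: grad f(x) + sum_i lambda_i a_i = (0, 0)
  -> stationarity OK
Primal feasibility (all g_i <= 0): OK
Dual feasibility (all lambda_i >= 0): FAILS
Complementary slackness (lambda_i * g_i(x) = 0 for all i): OK

Verdict: the first failing condition is dual_feasibility -> dual.

dual


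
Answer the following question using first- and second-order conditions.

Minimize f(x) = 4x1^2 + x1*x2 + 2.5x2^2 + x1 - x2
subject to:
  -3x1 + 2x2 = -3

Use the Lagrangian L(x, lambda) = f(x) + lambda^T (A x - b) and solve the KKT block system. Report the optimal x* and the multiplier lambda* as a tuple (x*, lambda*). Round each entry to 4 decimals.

Form the Lagrangian:
  L(x, lambda) = (1/2) x^T Q x + c^T x + lambda^T (A x - b)
Stationarity (grad_x L = 0): Q x + c + A^T lambda = 0.
Primal feasibility: A x = b.

This gives the KKT block system:
  [ Q   A^T ] [ x     ]   [-c ]
  [ A    0  ] [ lambda ] = [ b ]

Solving the linear system:
  x*      = (0.5955, -0.6067)
  lambda* = (1.7191)
  f(x*)   = 3.1798

x* = (0.5955, -0.6067), lambda* = (1.7191)


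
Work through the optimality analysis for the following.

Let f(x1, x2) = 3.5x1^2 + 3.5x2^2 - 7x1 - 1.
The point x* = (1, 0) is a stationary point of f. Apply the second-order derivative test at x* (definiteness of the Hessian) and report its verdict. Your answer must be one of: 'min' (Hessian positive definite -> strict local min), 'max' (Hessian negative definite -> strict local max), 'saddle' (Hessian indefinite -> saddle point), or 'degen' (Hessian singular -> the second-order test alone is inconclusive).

Compute the Hessian H = grad^2 f:
  H = [[7, 0], [0, 7]]
Verify stationarity: grad f(x*) = H x* + g = (0, 0).
Eigenvalues of H: 7, 7.
Both eigenvalues > 0, so H is positive definite -> x* is a strict local min.

min


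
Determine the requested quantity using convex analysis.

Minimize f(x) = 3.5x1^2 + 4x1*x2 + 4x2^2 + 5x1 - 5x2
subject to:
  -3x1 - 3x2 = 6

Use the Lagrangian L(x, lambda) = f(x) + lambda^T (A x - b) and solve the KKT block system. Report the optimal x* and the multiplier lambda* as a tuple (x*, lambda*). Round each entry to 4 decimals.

Form the Lagrangian:
  L(x, lambda) = (1/2) x^T Q x + c^T x + lambda^T (A x - b)
Stationarity (grad_x L = 0): Q x + c + A^T lambda = 0.
Primal feasibility: A x = b.

This gives the KKT block system:
  [ Q   A^T ] [ x     ]   [-c ]
  [ A    0  ] [ lambda ] = [ b ]

Solving the linear system:
  x*      = (-2.5714, 0.5714)
  lambda* = (-3.5714)
  f(x*)   = 2.8571

x* = (-2.5714, 0.5714), lambda* = (-3.5714)


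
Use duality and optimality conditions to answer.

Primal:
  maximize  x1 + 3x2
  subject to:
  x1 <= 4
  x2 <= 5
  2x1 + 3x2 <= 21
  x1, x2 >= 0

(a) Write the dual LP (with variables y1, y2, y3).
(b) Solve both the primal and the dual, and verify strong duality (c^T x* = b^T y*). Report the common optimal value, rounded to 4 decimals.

The standard primal-dual pair for 'max c^T x s.t. A x <= b, x >= 0' is:
  Dual:  min b^T y  s.t.  A^T y >= c,  y >= 0.

So the dual LP is:
  minimize  4y1 + 5y2 + 21y3
  subject to:
    y1 + 2y3 >= 1
    y2 + 3y3 >= 3
    y1, y2, y3 >= 0

Solving the primal: x* = (3, 5).
  primal value c^T x* = 18.
Solving the dual: y* = (0, 1.5, 0.5).
  dual value b^T y* = 18.
Strong duality: c^T x* = b^T y*. Confirmed.

18


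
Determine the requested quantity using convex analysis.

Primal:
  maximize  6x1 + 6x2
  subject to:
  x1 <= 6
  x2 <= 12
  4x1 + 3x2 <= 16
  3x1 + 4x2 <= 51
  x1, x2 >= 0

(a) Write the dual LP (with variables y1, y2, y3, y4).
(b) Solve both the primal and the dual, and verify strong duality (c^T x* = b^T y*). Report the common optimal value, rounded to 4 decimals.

The standard primal-dual pair for 'max c^T x s.t. A x <= b, x >= 0' is:
  Dual:  min b^T y  s.t.  A^T y >= c,  y >= 0.

So the dual LP is:
  minimize  6y1 + 12y2 + 16y3 + 51y4
  subject to:
    y1 + 4y3 + 3y4 >= 6
    y2 + 3y3 + 4y4 >= 6
    y1, y2, y3, y4 >= 0

Solving the primal: x* = (0, 5.3333).
  primal value c^T x* = 32.
Solving the dual: y* = (0, 0, 2, 0).
  dual value b^T y* = 32.
Strong duality: c^T x* = b^T y*. Confirmed.

32


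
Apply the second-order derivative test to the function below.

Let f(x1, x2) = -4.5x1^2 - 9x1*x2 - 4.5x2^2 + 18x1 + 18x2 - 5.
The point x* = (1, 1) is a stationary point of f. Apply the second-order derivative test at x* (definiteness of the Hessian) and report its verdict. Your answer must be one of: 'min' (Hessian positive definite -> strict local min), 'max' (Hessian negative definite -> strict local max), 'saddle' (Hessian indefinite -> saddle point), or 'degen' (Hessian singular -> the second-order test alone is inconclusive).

Compute the Hessian H = grad^2 f:
  H = [[-9, -9], [-9, -9]]
Verify stationarity: grad f(x*) = H x* + g = (0, 0).
Eigenvalues of H: -18, 0.
H has a zero eigenvalue (singular; negative semidefinite but not definite), so H is neither positive definite, negative definite, nor indefinite. The second-order test alone is inconclusive -> degen.
(Indeed, f is constant along the null direction of H through x*, so x* is not a strict local extremum.)

degen


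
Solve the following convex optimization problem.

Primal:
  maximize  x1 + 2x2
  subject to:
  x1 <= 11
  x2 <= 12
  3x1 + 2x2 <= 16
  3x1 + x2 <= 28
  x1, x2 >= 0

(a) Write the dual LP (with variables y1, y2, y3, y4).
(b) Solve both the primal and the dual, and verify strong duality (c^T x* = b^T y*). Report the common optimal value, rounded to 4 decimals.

The standard primal-dual pair for 'max c^T x s.t. A x <= b, x >= 0' is:
  Dual:  min b^T y  s.t.  A^T y >= c,  y >= 0.

So the dual LP is:
  minimize  11y1 + 12y2 + 16y3 + 28y4
  subject to:
    y1 + 3y3 + 3y4 >= 1
    y2 + 2y3 + y4 >= 2
    y1, y2, y3, y4 >= 0

Solving the primal: x* = (0, 8).
  primal value c^T x* = 16.
Solving the dual: y* = (0, 0, 1, 0).
  dual value b^T y* = 16.
Strong duality: c^T x* = b^T y*. Confirmed.

16


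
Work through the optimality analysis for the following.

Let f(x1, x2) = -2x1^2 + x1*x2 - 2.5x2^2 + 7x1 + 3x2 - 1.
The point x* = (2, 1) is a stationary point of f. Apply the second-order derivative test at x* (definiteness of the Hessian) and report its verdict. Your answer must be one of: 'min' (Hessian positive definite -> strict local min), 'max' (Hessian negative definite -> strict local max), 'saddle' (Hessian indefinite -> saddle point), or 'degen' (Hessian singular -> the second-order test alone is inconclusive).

Compute the Hessian H = grad^2 f:
  H = [[-4, 1], [1, -5]]
Verify stationarity: grad f(x*) = H x* + g = (0, 0).
Eigenvalues of H: -5.618, -3.382.
Both eigenvalues < 0, so H is negative definite -> x* is a strict local max.

max


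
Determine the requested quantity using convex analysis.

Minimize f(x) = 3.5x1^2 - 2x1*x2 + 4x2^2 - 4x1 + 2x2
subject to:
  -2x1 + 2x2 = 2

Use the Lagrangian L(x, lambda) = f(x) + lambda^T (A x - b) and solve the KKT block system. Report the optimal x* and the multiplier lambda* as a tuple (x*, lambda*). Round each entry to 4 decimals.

Form the Lagrangian:
  L(x, lambda) = (1/2) x^T Q x + c^T x + lambda^T (A x - b)
Stationarity (grad_x L = 0): Q x + c + A^T lambda = 0.
Primal feasibility: A x = b.

This gives the KKT block system:
  [ Q   A^T ] [ x     ]   [-c ]
  [ A    0  ] [ lambda ] = [ b ]

Solving the linear system:
  x*      = (-0.3636, 0.6364)
  lambda* = (-3.9091)
  f(x*)   = 5.2727

x* = (-0.3636, 0.6364), lambda* = (-3.9091)


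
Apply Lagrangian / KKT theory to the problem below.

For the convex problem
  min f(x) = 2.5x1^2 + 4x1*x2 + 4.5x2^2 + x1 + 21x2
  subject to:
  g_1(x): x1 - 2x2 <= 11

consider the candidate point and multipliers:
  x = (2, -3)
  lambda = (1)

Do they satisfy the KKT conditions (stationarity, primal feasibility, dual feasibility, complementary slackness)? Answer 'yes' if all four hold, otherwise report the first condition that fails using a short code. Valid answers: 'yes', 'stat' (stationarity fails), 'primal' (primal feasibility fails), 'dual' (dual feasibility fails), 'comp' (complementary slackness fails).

Gradient of f: grad f(x) = Q x + c = (-1, 2)
Constraint values g_i(x) = a_i^T x - b_i:
  g_1((2, -3)) = -3
Stationarity residual: grad f(x) + sum_i lambda_i a_i = (0, 0)
  -> stationarity OK
Primal feasibility (all g_i <= 0): OK
Dual feasibility (all lambda_i >= 0): OK
Complementary slackness (lambda_i * g_i(x) = 0 for all i): FAILS

Verdict: the first failing condition is complementary_slackness -> comp.

comp


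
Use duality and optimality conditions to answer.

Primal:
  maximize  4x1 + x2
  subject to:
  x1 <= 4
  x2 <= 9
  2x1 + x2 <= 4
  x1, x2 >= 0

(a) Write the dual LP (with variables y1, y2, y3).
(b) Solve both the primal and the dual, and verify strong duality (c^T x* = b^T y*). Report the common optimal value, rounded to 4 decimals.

The standard primal-dual pair for 'max c^T x s.t. A x <= b, x >= 0' is:
  Dual:  min b^T y  s.t.  A^T y >= c,  y >= 0.

So the dual LP is:
  minimize  4y1 + 9y2 + 4y3
  subject to:
    y1 + 2y3 >= 4
    y2 + y3 >= 1
    y1, y2, y3 >= 0

Solving the primal: x* = (2, 0).
  primal value c^T x* = 8.
Solving the dual: y* = (0, 0, 2).
  dual value b^T y* = 8.
Strong duality: c^T x* = b^T y*. Confirmed.

8


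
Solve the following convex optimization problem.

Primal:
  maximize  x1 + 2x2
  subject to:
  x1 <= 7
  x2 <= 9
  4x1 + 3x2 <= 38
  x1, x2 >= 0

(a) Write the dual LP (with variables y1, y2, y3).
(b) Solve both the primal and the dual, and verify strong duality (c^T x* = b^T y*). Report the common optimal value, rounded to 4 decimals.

The standard primal-dual pair for 'max c^T x s.t. A x <= b, x >= 0' is:
  Dual:  min b^T y  s.t.  A^T y >= c,  y >= 0.

So the dual LP is:
  minimize  7y1 + 9y2 + 38y3
  subject to:
    y1 + 4y3 >= 1
    y2 + 3y3 >= 2
    y1, y2, y3 >= 0

Solving the primal: x* = (2.75, 9).
  primal value c^T x* = 20.75.
Solving the dual: y* = (0, 1.25, 0.25).
  dual value b^T y* = 20.75.
Strong duality: c^T x* = b^T y*. Confirmed.

20.75


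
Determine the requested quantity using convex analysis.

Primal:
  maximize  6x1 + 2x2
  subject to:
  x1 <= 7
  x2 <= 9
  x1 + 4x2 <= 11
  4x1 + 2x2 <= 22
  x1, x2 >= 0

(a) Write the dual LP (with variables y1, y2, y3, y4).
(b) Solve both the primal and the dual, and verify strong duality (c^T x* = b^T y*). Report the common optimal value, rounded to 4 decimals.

The standard primal-dual pair for 'max c^T x s.t. A x <= b, x >= 0' is:
  Dual:  min b^T y  s.t.  A^T y >= c,  y >= 0.

So the dual LP is:
  minimize  7y1 + 9y2 + 11y3 + 22y4
  subject to:
    y1 + y3 + 4y4 >= 6
    y2 + 4y3 + 2y4 >= 2
    y1, y2, y3, y4 >= 0

Solving the primal: x* = (5.5, 0).
  primal value c^T x* = 33.
Solving the dual: y* = (0, 0, 0, 1.5).
  dual value b^T y* = 33.
Strong duality: c^T x* = b^T y*. Confirmed.

33


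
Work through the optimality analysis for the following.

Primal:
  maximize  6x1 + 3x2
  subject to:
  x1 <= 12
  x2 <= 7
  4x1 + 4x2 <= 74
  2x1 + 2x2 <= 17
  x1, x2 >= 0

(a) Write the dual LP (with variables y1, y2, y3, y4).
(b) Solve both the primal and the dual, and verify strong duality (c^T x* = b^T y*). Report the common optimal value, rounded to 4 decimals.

The standard primal-dual pair for 'max c^T x s.t. A x <= b, x >= 0' is:
  Dual:  min b^T y  s.t.  A^T y >= c,  y >= 0.

So the dual LP is:
  minimize  12y1 + 7y2 + 74y3 + 17y4
  subject to:
    y1 + 4y3 + 2y4 >= 6
    y2 + 4y3 + 2y4 >= 3
    y1, y2, y3, y4 >= 0

Solving the primal: x* = (8.5, 0).
  primal value c^T x* = 51.
Solving the dual: y* = (0, 0, 0, 3).
  dual value b^T y* = 51.
Strong duality: c^T x* = b^T y*. Confirmed.

51


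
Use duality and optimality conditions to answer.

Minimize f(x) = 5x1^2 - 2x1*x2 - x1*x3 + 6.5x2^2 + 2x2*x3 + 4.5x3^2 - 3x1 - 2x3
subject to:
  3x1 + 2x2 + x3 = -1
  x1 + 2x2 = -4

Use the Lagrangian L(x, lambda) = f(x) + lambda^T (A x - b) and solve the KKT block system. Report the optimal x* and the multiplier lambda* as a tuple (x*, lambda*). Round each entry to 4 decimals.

Form the Lagrangian:
  L(x, lambda) = (1/2) x^T Q x + c^T x + lambda^T (A x - b)
Stationarity (grad_x L = 0): Q x + c + A^T lambda = 0.
Primal feasibility: A x = b.

This gives the KKT block system:
  [ Q   A^T ] [ x     ]   [-c ]
  [ A    0  ] [ lambda ] = [ b ]

Solving the linear system:
  x*      = (0.5738, -2.2869, 1.8523)
  lambda* = (-9.5232, 23.1097)
  f(x*)   = 38.7447

x* = (0.5738, -2.2869, 1.8523), lambda* = (-9.5232, 23.1097)


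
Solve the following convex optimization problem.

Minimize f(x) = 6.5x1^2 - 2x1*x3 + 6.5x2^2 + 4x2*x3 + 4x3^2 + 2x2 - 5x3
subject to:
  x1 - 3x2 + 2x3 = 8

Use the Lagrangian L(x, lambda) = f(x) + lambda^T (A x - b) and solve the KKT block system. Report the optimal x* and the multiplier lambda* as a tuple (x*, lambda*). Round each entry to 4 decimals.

Form the Lagrangian:
  L(x, lambda) = (1/2) x^T Q x + c^T x + lambda^T (A x - b)
Stationarity (grad_x L = 0): Q x + c + A^T lambda = 0.
Primal feasibility: A x = b.

This gives the KKT block system:
  [ Q   A^T ] [ x     ]   [-c ]
  [ A    0  ] [ lambda ] = [ b ]

Solving the linear system:
  x*      = (0.4607, -1.2426, 1.9057)
  lambda* = (-2.177)
  f(x*)   = 2.7012

x* = (0.4607, -1.2426, 1.9057), lambda* = (-2.177)


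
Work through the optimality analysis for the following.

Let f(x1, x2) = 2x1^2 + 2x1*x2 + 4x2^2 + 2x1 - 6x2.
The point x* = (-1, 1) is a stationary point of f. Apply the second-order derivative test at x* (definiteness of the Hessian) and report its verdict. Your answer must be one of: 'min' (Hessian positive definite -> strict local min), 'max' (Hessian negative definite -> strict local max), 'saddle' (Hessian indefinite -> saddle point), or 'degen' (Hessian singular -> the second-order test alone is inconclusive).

Compute the Hessian H = grad^2 f:
  H = [[4, 2], [2, 8]]
Verify stationarity: grad f(x*) = H x* + g = (0, 0).
Eigenvalues of H: 3.1716, 8.8284.
Both eigenvalues > 0, so H is positive definite -> x* is a strict local min.

min


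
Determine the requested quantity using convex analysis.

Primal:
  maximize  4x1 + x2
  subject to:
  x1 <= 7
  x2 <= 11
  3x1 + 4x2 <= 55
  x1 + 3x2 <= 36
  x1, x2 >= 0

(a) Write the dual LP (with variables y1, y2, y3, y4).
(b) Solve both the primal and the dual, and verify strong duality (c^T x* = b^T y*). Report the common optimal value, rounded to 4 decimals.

The standard primal-dual pair for 'max c^T x s.t. A x <= b, x >= 0' is:
  Dual:  min b^T y  s.t.  A^T y >= c,  y >= 0.

So the dual LP is:
  minimize  7y1 + 11y2 + 55y3 + 36y4
  subject to:
    y1 + 3y3 + y4 >= 4
    y2 + 4y3 + 3y4 >= 1
    y1, y2, y3, y4 >= 0

Solving the primal: x* = (7, 8.5).
  primal value c^T x* = 36.5.
Solving the dual: y* = (3.25, 0, 0.25, 0).
  dual value b^T y* = 36.5.
Strong duality: c^T x* = b^T y*. Confirmed.

36.5


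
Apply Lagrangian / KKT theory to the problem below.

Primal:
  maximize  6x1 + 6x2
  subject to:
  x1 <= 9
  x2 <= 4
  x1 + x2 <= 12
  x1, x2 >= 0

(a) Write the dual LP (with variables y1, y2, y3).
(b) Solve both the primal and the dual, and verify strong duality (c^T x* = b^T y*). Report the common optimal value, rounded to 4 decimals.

The standard primal-dual pair for 'max c^T x s.t. A x <= b, x >= 0' is:
  Dual:  min b^T y  s.t.  A^T y >= c,  y >= 0.

So the dual LP is:
  minimize  9y1 + 4y2 + 12y3
  subject to:
    y1 + y3 >= 6
    y2 + y3 >= 6
    y1, y2, y3 >= 0

Solving the primal: x* = (8, 4).
  primal value c^T x* = 72.
Solving the dual: y* = (0, 0, 6).
  dual value b^T y* = 72.
Strong duality: c^T x* = b^T y*. Confirmed.

72


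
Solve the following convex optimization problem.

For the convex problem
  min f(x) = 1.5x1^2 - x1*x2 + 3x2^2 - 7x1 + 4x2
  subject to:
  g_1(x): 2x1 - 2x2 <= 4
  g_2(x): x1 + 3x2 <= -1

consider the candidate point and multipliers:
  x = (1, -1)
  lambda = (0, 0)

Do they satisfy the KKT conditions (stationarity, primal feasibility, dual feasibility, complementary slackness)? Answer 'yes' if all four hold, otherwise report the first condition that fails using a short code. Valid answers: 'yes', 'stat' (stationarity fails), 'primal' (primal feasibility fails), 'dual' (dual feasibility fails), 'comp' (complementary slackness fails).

Gradient of f: grad f(x) = Q x + c = (-3, -3)
Constraint values g_i(x) = a_i^T x - b_i:
  g_1((1, -1)) = 0
  g_2((1, -1)) = -1
Stationarity residual: grad f(x) + sum_i lambda_i a_i = (-3, -3)
  -> stationarity FAILS
Primal feasibility (all g_i <= 0): OK
Dual feasibility (all lambda_i >= 0): OK
Complementary slackness (lambda_i * g_i(x) = 0 for all i): OK

Verdict: the first failing condition is stationarity -> stat.

stat


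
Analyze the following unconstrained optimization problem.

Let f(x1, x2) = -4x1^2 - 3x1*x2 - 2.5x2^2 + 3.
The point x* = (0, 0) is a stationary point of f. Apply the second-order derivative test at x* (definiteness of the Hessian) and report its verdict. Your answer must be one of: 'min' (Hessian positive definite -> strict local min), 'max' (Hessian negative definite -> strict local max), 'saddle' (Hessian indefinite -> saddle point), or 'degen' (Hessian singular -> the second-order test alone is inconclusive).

Compute the Hessian H = grad^2 f:
  H = [[-8, -3], [-3, -5]]
Verify stationarity: grad f(x*) = H x* + g = (0, 0).
Eigenvalues of H: -9.8541, -3.1459.
Both eigenvalues < 0, so H is negative definite -> x* is a strict local max.

max


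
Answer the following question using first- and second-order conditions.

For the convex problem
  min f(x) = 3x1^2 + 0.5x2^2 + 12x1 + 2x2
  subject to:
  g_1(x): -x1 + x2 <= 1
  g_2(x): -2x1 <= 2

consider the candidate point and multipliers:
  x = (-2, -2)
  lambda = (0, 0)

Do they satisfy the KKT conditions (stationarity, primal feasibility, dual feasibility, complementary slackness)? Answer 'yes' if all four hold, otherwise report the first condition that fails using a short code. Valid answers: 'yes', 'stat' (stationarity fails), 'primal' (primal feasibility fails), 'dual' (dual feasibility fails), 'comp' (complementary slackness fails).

Gradient of f: grad f(x) = Q x + c = (0, 0)
Constraint values g_i(x) = a_i^T x - b_i:
  g_1((-2, -2)) = -1
  g_2((-2, -2)) = 2
Stationarity residual: grad f(x) + sum_i lambda_i a_i = (0, 0)
  -> stationarity OK
Primal feasibility (all g_i <= 0): FAILS
Dual feasibility (all lambda_i >= 0): OK
Complementary slackness (lambda_i * g_i(x) = 0 for all i): OK

Verdict: the first failing condition is primal_feasibility -> primal.

primal


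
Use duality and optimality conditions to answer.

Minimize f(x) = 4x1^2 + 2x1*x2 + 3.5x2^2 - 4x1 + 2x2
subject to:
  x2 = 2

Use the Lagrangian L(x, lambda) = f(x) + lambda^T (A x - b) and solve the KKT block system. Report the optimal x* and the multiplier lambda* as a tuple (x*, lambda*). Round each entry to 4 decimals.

Form the Lagrangian:
  L(x, lambda) = (1/2) x^T Q x + c^T x + lambda^T (A x - b)
Stationarity (grad_x L = 0): Q x + c + A^T lambda = 0.
Primal feasibility: A x = b.

This gives the KKT block system:
  [ Q   A^T ] [ x     ]   [-c ]
  [ A    0  ] [ lambda ] = [ b ]

Solving the linear system:
  x*      = (0, 2)
  lambda* = (-16)
  f(x*)   = 18

x* = (0, 2), lambda* = (-16)


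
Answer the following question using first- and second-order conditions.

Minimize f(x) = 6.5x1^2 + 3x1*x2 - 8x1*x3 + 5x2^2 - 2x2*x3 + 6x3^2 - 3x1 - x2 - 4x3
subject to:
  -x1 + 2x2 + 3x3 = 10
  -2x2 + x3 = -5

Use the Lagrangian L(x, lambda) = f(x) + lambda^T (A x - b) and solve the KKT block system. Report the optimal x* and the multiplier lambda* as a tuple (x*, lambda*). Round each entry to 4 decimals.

Form the Lagrangian:
  L(x, lambda) = (1/2) x^T Q x + c^T x + lambda^T (A x - b)
Stationarity (grad_x L = 0): Q x + c + A^T lambda = 0.
Primal feasibility: A x = b.

This gives the KKT block system:
  [ Q   A^T ] [ x     ]   [-c ]
  [ A    0  ] [ lambda ] = [ b ]

Solving the linear system:
  x*      = (-0.0979, 3.1128, 1.2255)
  lambda* = (-4.7389, 8.9525)
  f(x*)   = 42.2151

x* = (-0.0979, 3.1128, 1.2255), lambda* = (-4.7389, 8.9525)


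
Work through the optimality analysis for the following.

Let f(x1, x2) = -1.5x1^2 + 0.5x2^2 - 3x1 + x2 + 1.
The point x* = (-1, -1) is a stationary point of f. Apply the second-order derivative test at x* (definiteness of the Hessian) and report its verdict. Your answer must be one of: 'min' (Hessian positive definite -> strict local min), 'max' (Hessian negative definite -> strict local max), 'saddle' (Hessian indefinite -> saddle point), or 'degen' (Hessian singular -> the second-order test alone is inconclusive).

Compute the Hessian H = grad^2 f:
  H = [[-3, 0], [0, 1]]
Verify stationarity: grad f(x*) = H x* + g = (0, 0).
Eigenvalues of H: -3, 1.
Eigenvalues have mixed signs, so H is indefinite -> x* is a saddle point.

saddle


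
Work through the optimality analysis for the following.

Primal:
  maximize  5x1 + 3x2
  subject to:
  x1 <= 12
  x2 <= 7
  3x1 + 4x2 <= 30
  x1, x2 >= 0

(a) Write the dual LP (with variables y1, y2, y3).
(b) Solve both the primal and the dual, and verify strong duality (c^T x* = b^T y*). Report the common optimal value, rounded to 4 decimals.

The standard primal-dual pair for 'max c^T x s.t. A x <= b, x >= 0' is:
  Dual:  min b^T y  s.t.  A^T y >= c,  y >= 0.

So the dual LP is:
  minimize  12y1 + 7y2 + 30y3
  subject to:
    y1 + 3y3 >= 5
    y2 + 4y3 >= 3
    y1, y2, y3 >= 0

Solving the primal: x* = (10, 0).
  primal value c^T x* = 50.
Solving the dual: y* = (0, 0, 1.6667).
  dual value b^T y* = 50.
Strong duality: c^T x* = b^T y*. Confirmed.

50


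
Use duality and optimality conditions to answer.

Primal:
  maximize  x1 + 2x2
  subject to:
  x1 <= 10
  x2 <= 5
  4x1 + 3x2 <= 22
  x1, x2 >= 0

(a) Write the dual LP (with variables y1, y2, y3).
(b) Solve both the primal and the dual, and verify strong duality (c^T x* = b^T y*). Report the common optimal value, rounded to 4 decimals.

The standard primal-dual pair for 'max c^T x s.t. A x <= b, x >= 0' is:
  Dual:  min b^T y  s.t.  A^T y >= c,  y >= 0.

So the dual LP is:
  minimize  10y1 + 5y2 + 22y3
  subject to:
    y1 + 4y3 >= 1
    y2 + 3y3 >= 2
    y1, y2, y3 >= 0

Solving the primal: x* = (1.75, 5).
  primal value c^T x* = 11.75.
Solving the dual: y* = (0, 1.25, 0.25).
  dual value b^T y* = 11.75.
Strong duality: c^T x* = b^T y*. Confirmed.

11.75


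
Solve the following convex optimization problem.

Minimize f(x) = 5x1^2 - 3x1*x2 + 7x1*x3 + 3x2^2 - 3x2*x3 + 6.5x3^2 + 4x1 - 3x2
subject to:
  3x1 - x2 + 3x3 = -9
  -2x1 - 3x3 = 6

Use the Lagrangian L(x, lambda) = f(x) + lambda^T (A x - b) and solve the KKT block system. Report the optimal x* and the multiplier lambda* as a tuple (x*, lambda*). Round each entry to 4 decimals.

Form the Lagrangian:
  L(x, lambda) = (1/2) x^T Q x + c^T x + lambda^T (A x - b)
Stationarity (grad_x L = 0): Q x + c + A^T lambda = 0.
Primal feasibility: A x = b.

This gives the KKT block system:
  [ Q   A^T ] [ x     ]   [-c ]
  [ A    0  ] [ lambda ] = [ b ]

Solving the linear system:
  x*      = (-2.4255, 0.5745, -0.383)
  lambda* = (8.8723, 0.9787)
  f(x*)   = 31.2766

x* = (-2.4255, 0.5745, -0.383), lambda* = (8.8723, 0.9787)


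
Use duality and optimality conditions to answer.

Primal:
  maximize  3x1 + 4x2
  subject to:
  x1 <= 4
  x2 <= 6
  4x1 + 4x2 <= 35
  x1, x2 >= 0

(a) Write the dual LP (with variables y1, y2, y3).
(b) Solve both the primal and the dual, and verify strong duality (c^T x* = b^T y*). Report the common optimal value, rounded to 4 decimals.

The standard primal-dual pair for 'max c^T x s.t. A x <= b, x >= 0' is:
  Dual:  min b^T y  s.t.  A^T y >= c,  y >= 0.

So the dual LP is:
  minimize  4y1 + 6y2 + 35y3
  subject to:
    y1 + 4y3 >= 3
    y2 + 4y3 >= 4
    y1, y2, y3 >= 0

Solving the primal: x* = (2.75, 6).
  primal value c^T x* = 32.25.
Solving the dual: y* = (0, 1, 0.75).
  dual value b^T y* = 32.25.
Strong duality: c^T x* = b^T y*. Confirmed.

32.25


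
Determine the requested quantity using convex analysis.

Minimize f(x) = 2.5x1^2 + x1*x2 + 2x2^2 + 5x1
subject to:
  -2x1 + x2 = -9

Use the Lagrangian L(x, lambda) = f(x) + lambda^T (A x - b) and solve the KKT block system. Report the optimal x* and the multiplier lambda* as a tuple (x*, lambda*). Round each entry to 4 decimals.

Form the Lagrangian:
  L(x, lambda) = (1/2) x^T Q x + c^T x + lambda^T (A x - b)
Stationarity (grad_x L = 0): Q x + c + A^T lambda = 0.
Primal feasibility: A x = b.

This gives the KKT block system:
  [ Q   A^T ] [ x     ]   [-c ]
  [ A    0  ] [ lambda ] = [ b ]

Solving the linear system:
  x*      = (3.04, -2.92)
  lambda* = (8.64)
  f(x*)   = 46.48

x* = (3.04, -2.92), lambda* = (8.64)


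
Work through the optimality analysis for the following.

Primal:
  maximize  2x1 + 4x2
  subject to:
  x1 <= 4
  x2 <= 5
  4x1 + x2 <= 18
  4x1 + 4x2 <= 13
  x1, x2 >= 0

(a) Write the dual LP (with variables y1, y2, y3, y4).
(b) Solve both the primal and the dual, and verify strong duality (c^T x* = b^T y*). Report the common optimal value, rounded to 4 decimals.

The standard primal-dual pair for 'max c^T x s.t. A x <= b, x >= 0' is:
  Dual:  min b^T y  s.t.  A^T y >= c,  y >= 0.

So the dual LP is:
  minimize  4y1 + 5y2 + 18y3 + 13y4
  subject to:
    y1 + 4y3 + 4y4 >= 2
    y2 + y3 + 4y4 >= 4
    y1, y2, y3, y4 >= 0

Solving the primal: x* = (0, 3.25).
  primal value c^T x* = 13.
Solving the dual: y* = (0, 0, 0, 1).
  dual value b^T y* = 13.
Strong duality: c^T x* = b^T y*. Confirmed.

13


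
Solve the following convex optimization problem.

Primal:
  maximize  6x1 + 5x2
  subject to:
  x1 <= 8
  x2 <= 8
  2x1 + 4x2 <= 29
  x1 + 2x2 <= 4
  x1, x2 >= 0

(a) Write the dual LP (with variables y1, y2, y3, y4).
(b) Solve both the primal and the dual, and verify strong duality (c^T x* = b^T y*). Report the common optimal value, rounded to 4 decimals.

The standard primal-dual pair for 'max c^T x s.t. A x <= b, x >= 0' is:
  Dual:  min b^T y  s.t.  A^T y >= c,  y >= 0.

So the dual LP is:
  minimize  8y1 + 8y2 + 29y3 + 4y4
  subject to:
    y1 + 2y3 + y4 >= 6
    y2 + 4y3 + 2y4 >= 5
    y1, y2, y3, y4 >= 0

Solving the primal: x* = (4, 0).
  primal value c^T x* = 24.
Solving the dual: y* = (0, 0, 0, 6).
  dual value b^T y* = 24.
Strong duality: c^T x* = b^T y*. Confirmed.

24


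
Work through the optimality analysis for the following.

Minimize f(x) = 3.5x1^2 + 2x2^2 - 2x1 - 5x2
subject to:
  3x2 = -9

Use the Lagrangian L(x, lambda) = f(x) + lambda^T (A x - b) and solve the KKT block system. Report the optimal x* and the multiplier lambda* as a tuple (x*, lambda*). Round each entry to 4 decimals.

Form the Lagrangian:
  L(x, lambda) = (1/2) x^T Q x + c^T x + lambda^T (A x - b)
Stationarity (grad_x L = 0): Q x + c + A^T lambda = 0.
Primal feasibility: A x = b.

This gives the KKT block system:
  [ Q   A^T ] [ x     ]   [-c ]
  [ A    0  ] [ lambda ] = [ b ]

Solving the linear system:
  x*      = (0.2857, -3)
  lambda* = (5.6667)
  f(x*)   = 32.7143

x* = (0.2857, -3), lambda* = (5.6667)


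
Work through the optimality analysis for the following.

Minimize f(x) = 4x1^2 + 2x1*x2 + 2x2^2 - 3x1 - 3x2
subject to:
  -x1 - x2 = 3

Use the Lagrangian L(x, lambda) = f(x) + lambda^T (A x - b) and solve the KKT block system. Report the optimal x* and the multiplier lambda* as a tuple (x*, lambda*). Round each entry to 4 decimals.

Form the Lagrangian:
  L(x, lambda) = (1/2) x^T Q x + c^T x + lambda^T (A x - b)
Stationarity (grad_x L = 0): Q x + c + A^T lambda = 0.
Primal feasibility: A x = b.

This gives the KKT block system:
  [ Q   A^T ] [ x     ]   [-c ]
  [ A    0  ] [ lambda ] = [ b ]

Solving the linear system:
  x*      = (-0.75, -2.25)
  lambda* = (-13.5)
  f(x*)   = 24.75

x* = (-0.75, -2.25), lambda* = (-13.5)


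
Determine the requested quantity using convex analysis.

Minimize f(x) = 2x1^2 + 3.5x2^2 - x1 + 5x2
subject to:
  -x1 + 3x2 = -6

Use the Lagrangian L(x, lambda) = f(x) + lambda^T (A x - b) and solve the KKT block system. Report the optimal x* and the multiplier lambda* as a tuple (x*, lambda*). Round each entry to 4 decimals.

Form the Lagrangian:
  L(x, lambda) = (1/2) x^T Q x + c^T x + lambda^T (A x - b)
Stationarity (grad_x L = 0): Q x + c + A^T lambda = 0.
Primal feasibility: A x = b.

This gives the KKT block system:
  [ Q   A^T ] [ x     ]   [-c ]
  [ A    0  ] [ lambda ] = [ b ]

Solving the linear system:
  x*      = (0.8372, -1.7209)
  lambda* = (2.3488)
  f(x*)   = 2.3256

x* = (0.8372, -1.7209), lambda* = (2.3488)


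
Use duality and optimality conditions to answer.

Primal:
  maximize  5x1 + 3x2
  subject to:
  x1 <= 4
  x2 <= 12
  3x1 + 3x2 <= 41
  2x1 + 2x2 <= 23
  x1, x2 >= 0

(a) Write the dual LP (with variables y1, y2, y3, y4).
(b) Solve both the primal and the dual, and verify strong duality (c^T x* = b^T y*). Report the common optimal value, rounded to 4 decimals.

The standard primal-dual pair for 'max c^T x s.t. A x <= b, x >= 0' is:
  Dual:  min b^T y  s.t.  A^T y >= c,  y >= 0.

So the dual LP is:
  minimize  4y1 + 12y2 + 41y3 + 23y4
  subject to:
    y1 + 3y3 + 2y4 >= 5
    y2 + 3y3 + 2y4 >= 3
    y1, y2, y3, y4 >= 0

Solving the primal: x* = (4, 7.5).
  primal value c^T x* = 42.5.
Solving the dual: y* = (2, 0, 0, 1.5).
  dual value b^T y* = 42.5.
Strong duality: c^T x* = b^T y*. Confirmed.

42.5


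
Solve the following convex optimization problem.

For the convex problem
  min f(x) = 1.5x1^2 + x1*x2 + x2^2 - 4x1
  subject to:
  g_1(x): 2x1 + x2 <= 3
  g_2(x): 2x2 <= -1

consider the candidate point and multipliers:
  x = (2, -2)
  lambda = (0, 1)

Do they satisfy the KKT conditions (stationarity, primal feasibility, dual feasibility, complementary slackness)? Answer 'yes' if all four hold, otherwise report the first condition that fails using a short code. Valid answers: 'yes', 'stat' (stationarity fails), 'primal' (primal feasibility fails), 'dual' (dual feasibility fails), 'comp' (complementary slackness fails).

Gradient of f: grad f(x) = Q x + c = (0, -2)
Constraint values g_i(x) = a_i^T x - b_i:
  g_1((2, -2)) = -1
  g_2((2, -2)) = -3
Stationarity residual: grad f(x) + sum_i lambda_i a_i = (0, 0)
  -> stationarity OK
Primal feasibility (all g_i <= 0): OK
Dual feasibility (all lambda_i >= 0): OK
Complementary slackness (lambda_i * g_i(x) = 0 for all i): FAILS

Verdict: the first failing condition is complementary_slackness -> comp.

comp


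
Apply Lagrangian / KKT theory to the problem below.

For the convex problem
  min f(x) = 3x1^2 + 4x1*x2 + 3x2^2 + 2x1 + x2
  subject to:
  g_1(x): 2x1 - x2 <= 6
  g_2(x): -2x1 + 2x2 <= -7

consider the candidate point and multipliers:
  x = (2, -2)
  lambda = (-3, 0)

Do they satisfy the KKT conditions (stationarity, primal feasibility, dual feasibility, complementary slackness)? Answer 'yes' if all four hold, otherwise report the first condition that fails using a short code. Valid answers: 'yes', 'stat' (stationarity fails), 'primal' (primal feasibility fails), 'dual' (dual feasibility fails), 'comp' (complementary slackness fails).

Gradient of f: grad f(x) = Q x + c = (6, -3)
Constraint values g_i(x) = a_i^T x - b_i:
  g_1((2, -2)) = 0
  g_2((2, -2)) = -1
Stationarity residual: grad f(x) + sum_i lambda_i a_i = (0, 0)
  -> stationarity OK
Primal feasibility (all g_i <= 0): OK
Dual feasibility (all lambda_i >= 0): FAILS
Complementary slackness (lambda_i * g_i(x) = 0 for all i): OK

Verdict: the first failing condition is dual_feasibility -> dual.

dual


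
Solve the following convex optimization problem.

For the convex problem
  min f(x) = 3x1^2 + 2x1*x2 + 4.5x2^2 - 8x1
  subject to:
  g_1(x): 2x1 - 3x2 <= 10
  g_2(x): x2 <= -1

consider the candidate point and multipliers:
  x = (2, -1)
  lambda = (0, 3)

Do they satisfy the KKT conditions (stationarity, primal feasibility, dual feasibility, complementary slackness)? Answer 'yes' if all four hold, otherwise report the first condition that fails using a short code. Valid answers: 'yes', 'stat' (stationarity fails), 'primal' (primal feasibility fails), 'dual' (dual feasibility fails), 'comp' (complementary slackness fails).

Gradient of f: grad f(x) = Q x + c = (2, -5)
Constraint values g_i(x) = a_i^T x - b_i:
  g_1((2, -1)) = -3
  g_2((2, -1)) = 0
Stationarity residual: grad f(x) + sum_i lambda_i a_i = (2, -2)
  -> stationarity FAILS
Primal feasibility (all g_i <= 0): OK
Dual feasibility (all lambda_i >= 0): OK
Complementary slackness (lambda_i * g_i(x) = 0 for all i): OK

Verdict: the first failing condition is stationarity -> stat.

stat


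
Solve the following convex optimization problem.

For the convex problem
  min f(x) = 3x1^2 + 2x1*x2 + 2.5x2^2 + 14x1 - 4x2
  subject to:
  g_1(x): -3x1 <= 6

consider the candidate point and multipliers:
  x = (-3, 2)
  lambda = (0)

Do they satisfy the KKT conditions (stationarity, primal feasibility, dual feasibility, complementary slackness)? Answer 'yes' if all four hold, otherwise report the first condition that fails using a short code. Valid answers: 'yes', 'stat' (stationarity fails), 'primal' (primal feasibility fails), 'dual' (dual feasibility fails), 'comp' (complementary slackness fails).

Gradient of f: grad f(x) = Q x + c = (0, 0)
Constraint values g_i(x) = a_i^T x - b_i:
  g_1((-3, 2)) = 3
Stationarity residual: grad f(x) + sum_i lambda_i a_i = (0, 0)
  -> stationarity OK
Primal feasibility (all g_i <= 0): FAILS
Dual feasibility (all lambda_i >= 0): OK
Complementary slackness (lambda_i * g_i(x) = 0 for all i): OK

Verdict: the first failing condition is primal_feasibility -> primal.

primal


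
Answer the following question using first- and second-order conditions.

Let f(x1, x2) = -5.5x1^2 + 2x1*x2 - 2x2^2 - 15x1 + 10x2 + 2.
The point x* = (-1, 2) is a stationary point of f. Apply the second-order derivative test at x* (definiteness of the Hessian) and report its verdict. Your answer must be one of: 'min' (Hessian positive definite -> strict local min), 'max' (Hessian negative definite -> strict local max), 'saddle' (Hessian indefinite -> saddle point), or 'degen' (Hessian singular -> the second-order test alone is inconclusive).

Compute the Hessian H = grad^2 f:
  H = [[-11, 2], [2, -4]]
Verify stationarity: grad f(x*) = H x* + g = (0, 0).
Eigenvalues of H: -11.5311, -3.4689.
Both eigenvalues < 0, so H is negative definite -> x* is a strict local max.

max


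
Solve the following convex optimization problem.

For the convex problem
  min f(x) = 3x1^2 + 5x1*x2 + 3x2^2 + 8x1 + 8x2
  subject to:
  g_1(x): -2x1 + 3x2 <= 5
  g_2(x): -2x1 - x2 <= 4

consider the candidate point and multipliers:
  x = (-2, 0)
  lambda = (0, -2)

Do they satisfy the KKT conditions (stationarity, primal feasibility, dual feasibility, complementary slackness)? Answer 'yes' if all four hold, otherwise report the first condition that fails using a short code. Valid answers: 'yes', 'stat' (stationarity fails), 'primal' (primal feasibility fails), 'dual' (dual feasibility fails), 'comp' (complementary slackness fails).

Gradient of f: grad f(x) = Q x + c = (-4, -2)
Constraint values g_i(x) = a_i^T x - b_i:
  g_1((-2, 0)) = -1
  g_2((-2, 0)) = 0
Stationarity residual: grad f(x) + sum_i lambda_i a_i = (0, 0)
  -> stationarity OK
Primal feasibility (all g_i <= 0): OK
Dual feasibility (all lambda_i >= 0): FAILS
Complementary slackness (lambda_i * g_i(x) = 0 for all i): OK

Verdict: the first failing condition is dual_feasibility -> dual.

dual


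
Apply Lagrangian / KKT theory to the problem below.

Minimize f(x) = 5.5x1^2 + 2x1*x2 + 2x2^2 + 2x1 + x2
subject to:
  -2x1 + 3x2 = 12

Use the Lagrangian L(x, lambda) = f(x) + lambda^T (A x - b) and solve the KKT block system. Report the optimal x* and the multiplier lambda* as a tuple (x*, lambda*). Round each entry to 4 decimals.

Form the Lagrangian:
  L(x, lambda) = (1/2) x^T Q x + c^T x + lambda^T (A x - b)
Stationarity (grad_x L = 0): Q x + c + A^T lambda = 0.
Primal feasibility: A x = b.

This gives the KKT block system:
  [ Q   A^T ] [ x     ]   [-c ]
  [ A    0  ] [ lambda ] = [ b ]

Solving the linear system:
  x*      = (-1.3813, 3.0791)
  lambda* = (-3.518)
  f(x*)   = 21.2662

x* = (-1.3813, 3.0791), lambda* = (-3.518)


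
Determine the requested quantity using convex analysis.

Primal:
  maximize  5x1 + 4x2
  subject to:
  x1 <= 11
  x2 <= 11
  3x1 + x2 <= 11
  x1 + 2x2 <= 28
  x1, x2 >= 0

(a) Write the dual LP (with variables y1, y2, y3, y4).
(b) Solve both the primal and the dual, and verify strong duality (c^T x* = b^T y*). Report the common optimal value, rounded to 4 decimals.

The standard primal-dual pair for 'max c^T x s.t. A x <= b, x >= 0' is:
  Dual:  min b^T y  s.t.  A^T y >= c,  y >= 0.

So the dual LP is:
  minimize  11y1 + 11y2 + 11y3 + 28y4
  subject to:
    y1 + 3y3 + y4 >= 5
    y2 + y3 + 2y4 >= 4
    y1, y2, y3, y4 >= 0

Solving the primal: x* = (0, 11).
  primal value c^T x* = 44.
Solving the dual: y* = (0, 2.3333, 1.6667, 0).
  dual value b^T y* = 44.
Strong duality: c^T x* = b^T y*. Confirmed.

44


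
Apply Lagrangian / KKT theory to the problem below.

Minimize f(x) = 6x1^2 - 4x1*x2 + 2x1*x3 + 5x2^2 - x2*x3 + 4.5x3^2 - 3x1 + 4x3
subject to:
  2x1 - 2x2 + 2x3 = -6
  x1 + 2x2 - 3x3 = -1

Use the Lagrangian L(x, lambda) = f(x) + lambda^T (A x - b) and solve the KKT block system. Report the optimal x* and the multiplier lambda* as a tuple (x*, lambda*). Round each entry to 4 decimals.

Form the Lagrangian:
  L(x, lambda) = (1/2) x^T Q x + c^T x + lambda^T (A x - b)
Stationarity (grad_x L = 0): Q x + c + A^T lambda = 0.
Primal feasibility: A x = b.

This gives the KKT block system:
  [ Q   A^T ] [ x     ]   [-c ]
  [ A    0  ] [ lambda ] = [ b ]

Solving the linear system:
  x*      = (-2.4593, 0.1627, -0.378)
  lambda* = (13.2799, 7.3589)
  f(x*)   = 46.4522

x* = (-2.4593, 0.1627, -0.378), lambda* = (13.2799, 7.3589)


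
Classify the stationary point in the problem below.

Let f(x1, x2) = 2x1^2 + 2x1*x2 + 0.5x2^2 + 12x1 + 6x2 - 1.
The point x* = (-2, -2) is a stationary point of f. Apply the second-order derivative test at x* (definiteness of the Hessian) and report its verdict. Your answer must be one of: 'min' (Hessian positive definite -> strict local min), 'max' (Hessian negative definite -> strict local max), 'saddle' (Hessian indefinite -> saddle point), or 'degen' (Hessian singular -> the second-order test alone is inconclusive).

Compute the Hessian H = grad^2 f:
  H = [[4, 2], [2, 1]]
Verify stationarity: grad f(x*) = H x* + g = (0, 0).
Eigenvalues of H: 0, 5.
H has a zero eigenvalue (singular; positive semidefinite but not definite), so H is neither positive definite, negative definite, nor indefinite. The second-order test alone is inconclusive -> degen.
(Indeed, f is constant along the null direction of H through x*, so x* is not a strict local extremum.)

degen


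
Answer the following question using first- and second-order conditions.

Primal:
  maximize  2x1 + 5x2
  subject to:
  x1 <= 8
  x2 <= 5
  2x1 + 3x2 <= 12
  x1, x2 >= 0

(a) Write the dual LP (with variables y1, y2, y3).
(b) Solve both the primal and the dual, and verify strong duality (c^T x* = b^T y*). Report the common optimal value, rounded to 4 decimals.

The standard primal-dual pair for 'max c^T x s.t. A x <= b, x >= 0' is:
  Dual:  min b^T y  s.t.  A^T y >= c,  y >= 0.

So the dual LP is:
  minimize  8y1 + 5y2 + 12y3
  subject to:
    y1 + 2y3 >= 2
    y2 + 3y3 >= 5
    y1, y2, y3 >= 0

Solving the primal: x* = (0, 4).
  primal value c^T x* = 20.
Solving the dual: y* = (0, 0, 1.6667).
  dual value b^T y* = 20.
Strong duality: c^T x* = b^T y*. Confirmed.

20
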